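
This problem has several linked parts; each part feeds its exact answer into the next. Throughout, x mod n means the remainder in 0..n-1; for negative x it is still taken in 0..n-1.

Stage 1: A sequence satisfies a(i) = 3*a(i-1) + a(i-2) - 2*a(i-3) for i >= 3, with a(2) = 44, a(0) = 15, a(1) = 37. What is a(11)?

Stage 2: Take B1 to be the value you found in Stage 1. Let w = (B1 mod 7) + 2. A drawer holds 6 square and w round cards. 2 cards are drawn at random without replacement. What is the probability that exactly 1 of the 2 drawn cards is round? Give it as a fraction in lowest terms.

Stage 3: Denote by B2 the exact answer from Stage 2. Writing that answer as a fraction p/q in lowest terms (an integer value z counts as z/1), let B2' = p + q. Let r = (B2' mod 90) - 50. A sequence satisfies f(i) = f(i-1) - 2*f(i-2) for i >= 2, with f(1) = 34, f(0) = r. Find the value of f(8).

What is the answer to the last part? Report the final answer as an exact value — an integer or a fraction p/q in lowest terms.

360

Stage 1: a(3) = 3*(44) + 1*(37) - 2*(15) = 139; iterating: a(3)=139, a(4)=387, a(5)=1212, a(6)=3745, a(7)=11673, a(8)=36340, a(9)=113203, a(10)=352603, a(11)=1098332; answer 1098332
Stage 2: B1 = 1098332; w = 6; total draws C(12,2) = 66; favorable C(6,1)*C(6,1) = 36; P = 6/11; answer 6/11
Stage 3: B2 = 6/11; threaded value p + q = 17; r = -33; f(2) = 1*(34) - 2*(-33) = 100; iterating: f(2)=100, f(3)=32, f(4)=-168, f(5)=-232, f(6)=104, f(7)=568, f(8)=360; answer 360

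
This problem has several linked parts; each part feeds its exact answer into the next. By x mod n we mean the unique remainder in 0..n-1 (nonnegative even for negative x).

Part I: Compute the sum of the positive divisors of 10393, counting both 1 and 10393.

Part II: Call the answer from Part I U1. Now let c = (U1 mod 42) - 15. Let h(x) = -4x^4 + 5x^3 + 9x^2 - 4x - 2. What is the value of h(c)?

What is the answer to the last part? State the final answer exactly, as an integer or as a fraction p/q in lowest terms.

-1478852

Part I: 10393 = 19 * 547; sigma = (1 + 19) * (1 + 547) = 20 * 548 = 10960; answer 10960
Part II: U1 = 10960; c = 25; -4*(25)^4 + 5*(25)^3 + 9*(25)^2 - 4*(25)^1 - 2 = (-1562500) + (78125) + (5625) + (-100) + (-2) = -1478852; answer -1478852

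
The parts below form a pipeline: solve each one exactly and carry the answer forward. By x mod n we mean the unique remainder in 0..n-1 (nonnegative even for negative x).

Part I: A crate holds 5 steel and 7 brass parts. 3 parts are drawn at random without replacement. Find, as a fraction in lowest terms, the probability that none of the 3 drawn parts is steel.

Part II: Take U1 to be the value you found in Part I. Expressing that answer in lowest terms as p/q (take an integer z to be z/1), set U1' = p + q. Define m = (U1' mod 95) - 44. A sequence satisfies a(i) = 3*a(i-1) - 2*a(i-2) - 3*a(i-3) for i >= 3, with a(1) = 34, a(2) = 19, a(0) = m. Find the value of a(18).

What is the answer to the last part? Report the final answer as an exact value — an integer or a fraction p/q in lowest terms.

-12307424

Part I: total draws C(12,3) = 220; favorable C(7,3) = 35; P = 7/44; answer 7/44
Part II: U1 = 7/44; threaded value p + q = 51; m = 7; a(3) = 3*(19) - 2*(34) - 3*(7) = -32; iterating: a(3)=-32, a(4)=-236, a(5)=-701, a(6)=-1535, a(7)=-2495, a(8)=-2312, a(9)=2659, a(10)=20086, a(11)=61876, a(12)=137479, a(13)=228427, a(14)=224695, a(15)=-195206, a(16)=-1720289, a(17)=-5444540, a(18)=-12307424; answer -12307424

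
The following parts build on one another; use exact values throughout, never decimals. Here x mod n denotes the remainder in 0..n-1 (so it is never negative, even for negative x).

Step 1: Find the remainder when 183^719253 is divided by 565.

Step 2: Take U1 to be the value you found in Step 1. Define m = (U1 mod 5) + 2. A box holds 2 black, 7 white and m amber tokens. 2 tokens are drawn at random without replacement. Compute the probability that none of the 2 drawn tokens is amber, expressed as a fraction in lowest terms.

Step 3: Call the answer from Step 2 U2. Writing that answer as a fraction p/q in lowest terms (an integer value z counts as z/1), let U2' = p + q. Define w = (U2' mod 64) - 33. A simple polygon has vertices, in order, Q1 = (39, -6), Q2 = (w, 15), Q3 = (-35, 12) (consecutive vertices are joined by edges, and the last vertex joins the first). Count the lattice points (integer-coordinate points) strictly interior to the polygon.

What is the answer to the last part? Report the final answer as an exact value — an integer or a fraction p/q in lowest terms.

694

Step 1: squarings mod 565: 183^1=183, 183^2=154, 183^4=551, 183^8=196, 183^16=561, 183^32=16, 183^64=256, 183^128=561, 183^256=16, 183^512=256, 183^1024=561, 183^2048=16, 183^4096=256, 183^8192=561, 183^16384=16, 183^32768=256, 183^65536=561, 183^131072=16, 183^262144=256, 183^524288=561; 183^719253 = 183^1 * 183^4 * 183^16 * 183^128 * 183^256 * 183^2048 * 183^4096 * 183^8192 * 183^16384 * 183^32768 * 183^131072 * 183^524288 = 358 (mod 565); answer 358
Step 2: U1 = 358; m = 5; total draws C(14,2) = 91; favorable C(9,2) = 36; P = 36/91; answer 36/91
Step 3: U2 = 36/91; threaded value p + q = 127; w = 30; cross terms: (39*15 - 30*-6)=765, (30*12 - -35*15)=885, (-35*-6 - 39*12)=-258; twice the area = |1392| = 1392; area = 696; boundary points = 3 + 1 + 2 = 6; strictly interior points = area - boundary/2 + 1 = 694; answer 694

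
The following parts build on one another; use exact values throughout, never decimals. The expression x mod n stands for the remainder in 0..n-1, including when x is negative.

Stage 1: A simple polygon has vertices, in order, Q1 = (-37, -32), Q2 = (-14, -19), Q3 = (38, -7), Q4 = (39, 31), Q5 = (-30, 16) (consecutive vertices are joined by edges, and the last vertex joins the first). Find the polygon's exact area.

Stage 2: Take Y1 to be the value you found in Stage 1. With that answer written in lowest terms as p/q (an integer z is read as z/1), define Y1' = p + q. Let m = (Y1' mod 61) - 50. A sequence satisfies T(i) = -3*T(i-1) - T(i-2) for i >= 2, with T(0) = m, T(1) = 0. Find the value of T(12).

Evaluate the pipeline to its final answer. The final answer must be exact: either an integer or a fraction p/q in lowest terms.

690729

Stage 1: cross terms: (-37*-19 - -14*-32)=255, (-14*-7 - 38*-19)=820, (38*31 - 39*-7)=1451, (39*16 - -30*31)=1554, (-30*-32 - -37*16)=1552; twice the area = |5632| = 5632; area = 2816; answer 2816
Stage 2: Y1 = 2816; threaded value p + q = 2817; m = -39; T(2) = -3*(0) - 1*(-39) = 39; iterating: T(2)=39, T(3)=-117, T(4)=312, T(5)=-819, T(6)=2145, T(7)=-5616, T(8)=14703, T(9)=-38493, T(10)=100776, T(11)=-263835, T(12)=690729; answer 690729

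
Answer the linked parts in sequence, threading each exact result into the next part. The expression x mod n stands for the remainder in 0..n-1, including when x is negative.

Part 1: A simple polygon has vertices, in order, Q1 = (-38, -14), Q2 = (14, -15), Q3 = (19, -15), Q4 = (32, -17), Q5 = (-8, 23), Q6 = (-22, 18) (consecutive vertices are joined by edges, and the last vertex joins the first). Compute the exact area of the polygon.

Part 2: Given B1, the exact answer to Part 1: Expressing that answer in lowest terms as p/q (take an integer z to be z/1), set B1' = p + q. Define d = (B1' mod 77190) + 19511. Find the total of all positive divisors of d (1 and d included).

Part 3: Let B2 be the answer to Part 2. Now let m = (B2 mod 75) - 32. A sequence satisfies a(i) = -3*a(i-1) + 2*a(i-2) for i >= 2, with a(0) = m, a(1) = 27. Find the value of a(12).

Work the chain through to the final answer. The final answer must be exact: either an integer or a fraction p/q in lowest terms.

Part 1: cross terms: (-38*-15 - 14*-14)=766, (14*-15 - 19*-15)=75, (19*-17 - 32*-15)=157, (32*23 - -8*-17)=600, (-8*18 - -22*23)=362, (-22*-14 - -38*18)=992; twice the area = |2952| = 2952; area = 1476; answer 1476
Part 2: B1 = 1476; threaded value p + q = 1477; d = 20988; 20988 = 2^2 * 3^2 * 11 * 53; sigma = (1 + 2 + 4) * (1 + 3 + 9) * (1 + 11) * (1 + 53) = 7 * 13 * 12 * 54 = 58968; answer 58968
Part 3: B2 = 58968; m = -14; a(2) = -3*(27) + 2*(-14) = -109; iterating: a(2)=-109, a(3)=381, a(4)=-1361, a(5)=4845, a(6)=-17257, a(7)=61461, a(8)=-218897, a(9)=779613, a(10)=-2776633, a(11)=9889125, a(12)=-35220641; answer -35220641

-35220641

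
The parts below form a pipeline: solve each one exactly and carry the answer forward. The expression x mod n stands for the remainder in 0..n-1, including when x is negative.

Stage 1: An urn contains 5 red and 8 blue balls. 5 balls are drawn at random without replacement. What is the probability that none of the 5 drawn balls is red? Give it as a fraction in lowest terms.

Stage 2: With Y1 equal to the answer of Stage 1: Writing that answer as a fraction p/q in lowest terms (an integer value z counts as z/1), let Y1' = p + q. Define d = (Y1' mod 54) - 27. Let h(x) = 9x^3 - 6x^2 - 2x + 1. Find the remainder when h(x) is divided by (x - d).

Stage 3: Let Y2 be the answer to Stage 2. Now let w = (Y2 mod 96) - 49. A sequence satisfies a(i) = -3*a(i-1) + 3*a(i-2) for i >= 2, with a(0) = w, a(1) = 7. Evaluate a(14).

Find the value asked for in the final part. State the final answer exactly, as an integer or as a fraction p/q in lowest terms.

-18526077

Stage 1: total draws C(13,5) = 1287; favorable C(8,5) = 56; P = 56/1287; answer 56/1287
Stage 2: Y1 = 56/1287; threaded value p + q = 1343; d = 20; remainder = value at the root: 9*(20)^3 - 6*(20)^2 - 2*(20)^1 + 1 = (72000) + (-2400) + (-40) + (1) = 69561; answer 69561
Stage 3: Y2 = 69561; w = 8; a(2) = -3*(7) + 3*(8) = 3; iterating: a(2)=3, a(3)=12, a(4)=-27, a(5)=117, a(6)=-432, a(7)=1647, a(8)=-6237, a(9)=23652, a(10)=-89667, a(11)=339957, a(12)=-1288872, a(13)=4886487, a(14)=-18526077; answer -18526077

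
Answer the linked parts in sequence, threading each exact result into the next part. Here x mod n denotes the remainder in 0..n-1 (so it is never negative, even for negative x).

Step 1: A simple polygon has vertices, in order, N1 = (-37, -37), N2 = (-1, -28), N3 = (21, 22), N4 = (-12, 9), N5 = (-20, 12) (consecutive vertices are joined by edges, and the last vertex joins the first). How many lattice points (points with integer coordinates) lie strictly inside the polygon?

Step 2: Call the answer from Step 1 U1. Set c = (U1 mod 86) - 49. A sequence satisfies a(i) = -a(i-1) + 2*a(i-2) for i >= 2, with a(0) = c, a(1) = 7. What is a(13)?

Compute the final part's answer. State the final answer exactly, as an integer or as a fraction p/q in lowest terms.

Step 1: cross terms: (-37*-28 - -1*-37)=999, (-1*22 - 21*-28)=566, (21*9 - -12*22)=453, (-12*12 - -20*9)=36, (-20*-37 - -37*12)=1184; twice the area = |3238| = 3238; area = 1619; boundary points = 9 + 2 + 1 + 1 + 1 = 14; strictly interior points = area - boundary/2 + 1 = 1613; answer 1613
Step 2: U1 = 1613; c = 16; a(2) = -1*(7) + 2*(16) = 25; iterating: a(2)=25, a(3)=-11, a(4)=61, a(5)=-83, a(6)=205, a(7)=-371, a(8)=781, a(9)=-1523, a(10)=3085, a(11)=-6131, a(12)=12301, a(13)=-24563; answer -24563

-24563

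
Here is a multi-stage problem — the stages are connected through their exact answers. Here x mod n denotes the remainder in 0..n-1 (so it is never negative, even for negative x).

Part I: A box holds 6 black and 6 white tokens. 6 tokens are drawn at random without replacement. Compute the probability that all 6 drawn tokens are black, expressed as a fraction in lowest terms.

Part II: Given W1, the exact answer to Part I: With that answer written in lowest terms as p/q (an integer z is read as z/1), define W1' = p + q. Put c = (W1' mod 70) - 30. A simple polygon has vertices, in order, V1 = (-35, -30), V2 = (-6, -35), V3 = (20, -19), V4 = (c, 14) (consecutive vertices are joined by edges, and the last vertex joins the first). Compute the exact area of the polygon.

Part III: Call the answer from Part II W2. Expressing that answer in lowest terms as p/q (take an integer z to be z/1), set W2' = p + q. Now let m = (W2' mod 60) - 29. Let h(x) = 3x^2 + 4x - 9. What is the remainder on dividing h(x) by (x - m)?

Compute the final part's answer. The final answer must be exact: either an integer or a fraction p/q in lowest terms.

Part I: total draws C(12,6) = 924; favorable C(6,6) = 1; P = 1/924; answer 1/924
Part II: W1 = 1/924; threaded value p + q = 925; c = -15; cross terms: (-35*-35 - -6*-30)=1045, (-6*-19 - 20*-35)=814, (20*14 - -15*-19)=-5, (-15*-30 - -35*14)=940; twice the area = |2794| = 2794; area = 1397; answer 1397
Part III: W2 = 1397; threaded value p + q = 1398; m = -11; remainder = value at the root: 3*(-11)^2 + 4*(-11)^1 - 9 = (363) + (-44) + (-9) = 310; answer 310

310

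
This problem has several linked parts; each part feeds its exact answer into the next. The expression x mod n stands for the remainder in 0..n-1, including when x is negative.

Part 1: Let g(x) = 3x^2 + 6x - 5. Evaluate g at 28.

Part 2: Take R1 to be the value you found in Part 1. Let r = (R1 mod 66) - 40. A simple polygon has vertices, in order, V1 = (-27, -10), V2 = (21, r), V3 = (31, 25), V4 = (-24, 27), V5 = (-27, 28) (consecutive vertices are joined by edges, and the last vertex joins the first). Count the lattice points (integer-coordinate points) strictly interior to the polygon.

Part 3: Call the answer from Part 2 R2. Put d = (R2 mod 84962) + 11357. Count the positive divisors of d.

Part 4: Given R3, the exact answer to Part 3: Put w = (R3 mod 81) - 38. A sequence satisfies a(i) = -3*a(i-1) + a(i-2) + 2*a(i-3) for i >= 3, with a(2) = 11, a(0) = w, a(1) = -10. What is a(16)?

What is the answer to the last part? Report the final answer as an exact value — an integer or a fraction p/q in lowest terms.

Part 1: 3*(28)^2 + 6*(28)^1 - 5 = (2352) + (168) + (-5) = 2515; answer 2515
Part 2: R1 = 2515; r = -33; cross terms: (-27*-33 - 21*-10)=1101, (21*25 - 31*-33)=1548, (31*27 - -24*25)=1437, (-24*28 - -27*27)=57, (-27*-10 - -27*28)=1026; twice the area = |5169| = 5169; area = 5169/2; boundary points = 1 + 2 + 1 + 1 + 38 = 43; strictly interior points = area - boundary/2 + 1 = 2564; answer 2564
Part 3: R2 = 2564; d = 13921; 13921 is prime, so its only divisors are 1 and 13921; count = 2; answer 2
Part 4: R3 = 2; w = -36; a(3) = -3*(11) + 1*(-10) + 2*(-36) = -115; iterating: a(3)=-115, a(4)=336, a(5)=-1101, a(6)=3409, a(7)=-10656, a(8)=33175, a(9)=-103363, a(10)=321952, a(11)=-1002869, a(12)=3123833, a(13)=-9730464, a(14)=30309487, a(15)=-94411259, a(16)=294082336; answer 294082336

294082336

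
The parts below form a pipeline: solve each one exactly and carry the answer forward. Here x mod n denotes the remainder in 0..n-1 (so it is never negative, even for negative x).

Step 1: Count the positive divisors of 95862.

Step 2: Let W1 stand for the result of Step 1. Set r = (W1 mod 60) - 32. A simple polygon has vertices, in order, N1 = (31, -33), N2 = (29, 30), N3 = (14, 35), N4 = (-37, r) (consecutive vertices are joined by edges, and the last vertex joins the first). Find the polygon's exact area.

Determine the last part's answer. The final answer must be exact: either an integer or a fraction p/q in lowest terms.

Step 1: 95862 = 2 * 3 * 13 * 1229; number of divisors = (1+1) * (1+1) * (1+1) * (1+1) = 16; answer 16
Step 2: W1 = 16; r = -16; cross terms: (31*30 - 29*-33)=1887, (29*35 - 14*30)=595, (14*-16 - -37*35)=1071, (-37*-33 - 31*-16)=1717; twice the area = |5270| = 5270; area = 2635; answer 2635

2635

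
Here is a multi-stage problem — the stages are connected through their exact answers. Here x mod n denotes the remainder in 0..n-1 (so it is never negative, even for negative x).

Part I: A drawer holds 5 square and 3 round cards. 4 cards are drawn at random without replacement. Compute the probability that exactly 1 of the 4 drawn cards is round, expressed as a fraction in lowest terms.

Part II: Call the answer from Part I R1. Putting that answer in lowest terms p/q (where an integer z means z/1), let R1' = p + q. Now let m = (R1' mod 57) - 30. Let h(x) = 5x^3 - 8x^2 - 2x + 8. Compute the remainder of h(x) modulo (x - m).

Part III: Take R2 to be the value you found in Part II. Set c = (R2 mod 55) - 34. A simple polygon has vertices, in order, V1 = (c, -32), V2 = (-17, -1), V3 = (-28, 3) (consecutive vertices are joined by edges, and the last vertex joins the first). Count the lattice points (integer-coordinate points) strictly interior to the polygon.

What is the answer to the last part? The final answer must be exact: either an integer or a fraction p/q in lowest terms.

158

Part I: total draws C(8,4) = 70; favorable C(3,1)*C(5,3) = 30; P = 3/7; answer 3/7
Part II: R1 = 3/7; threaded value p + q = 10; m = -20; remainder = value at the root: 5*(-20)^3 - 8*(-20)^2 - 2*(-20)^1 + 8 = (-40000) + (-3200) + (40) + (8) = -43152; answer -43152
Part III: R2 = -43152; c = -11; cross terms: (-11*-1 - -17*-32)=-533, (-17*3 - -28*-1)=-79, (-28*-32 - -11*3)=929; twice the area = |317| = 317; area = 317/2; boundary points = 1 + 1 + 1 = 3; strictly interior points = area - boundary/2 + 1 = 158; answer 158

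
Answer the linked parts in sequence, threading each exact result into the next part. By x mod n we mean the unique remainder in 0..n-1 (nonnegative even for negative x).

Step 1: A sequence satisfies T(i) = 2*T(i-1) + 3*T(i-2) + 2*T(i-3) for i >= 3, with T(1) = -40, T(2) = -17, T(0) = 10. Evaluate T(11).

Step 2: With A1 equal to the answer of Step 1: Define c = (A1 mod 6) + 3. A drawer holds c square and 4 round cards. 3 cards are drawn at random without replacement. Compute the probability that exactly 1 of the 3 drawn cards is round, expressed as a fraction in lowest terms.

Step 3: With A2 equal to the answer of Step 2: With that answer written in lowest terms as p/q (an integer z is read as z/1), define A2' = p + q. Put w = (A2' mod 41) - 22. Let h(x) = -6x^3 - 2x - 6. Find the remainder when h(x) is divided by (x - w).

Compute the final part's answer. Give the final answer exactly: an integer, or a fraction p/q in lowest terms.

Step 1: T(3) = 2*(-17) + 3*(-40) + 2*(10) = -134; iterating: T(3)=-134, T(4)=-399, T(5)=-1234, T(6)=-3933, T(7)=-12366, T(8)=-38999, T(9)=-122962, T(10)=-387653, T(11)=-1222190; answer -1222190
Step 2: A1 = -1222190; c = 7; total draws C(11,3) = 165; favorable C(4,1)*C(7,2) = 84; P = 28/55; answer 28/55
Step 3: A2 = 28/55; threaded value p + q = 83; w = -21; remainder = value at the root: -6*(-21)^3 - 2*(-21)^1 - 6 = (55566) + (42) + (-6) = 55602; answer 55602

55602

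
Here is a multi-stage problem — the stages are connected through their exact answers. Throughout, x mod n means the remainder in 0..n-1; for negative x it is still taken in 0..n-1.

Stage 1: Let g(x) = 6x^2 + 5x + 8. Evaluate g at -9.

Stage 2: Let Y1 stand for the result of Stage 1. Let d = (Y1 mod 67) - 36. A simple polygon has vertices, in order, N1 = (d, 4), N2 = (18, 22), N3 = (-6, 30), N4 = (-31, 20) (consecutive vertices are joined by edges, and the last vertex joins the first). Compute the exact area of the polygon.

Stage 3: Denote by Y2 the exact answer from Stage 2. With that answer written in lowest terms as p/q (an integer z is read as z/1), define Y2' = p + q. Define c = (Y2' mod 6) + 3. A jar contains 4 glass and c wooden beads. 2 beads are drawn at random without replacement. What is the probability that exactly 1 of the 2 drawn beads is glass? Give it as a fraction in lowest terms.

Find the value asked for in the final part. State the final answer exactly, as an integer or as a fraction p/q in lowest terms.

Stage 1: 6*(-9)^2 + 5*(-9)^1 + 8 = (486) + (-45) + (8) = 449; answer 449
Stage 2: Y1 = 449; d = 11; cross terms: (11*22 - 18*4)=170, (18*30 - -6*22)=672, (-6*20 - -31*30)=810, (-31*4 - 11*20)=-344; twice the area = |1308| = 1308; area = 654; answer 654
Stage 3: Y2 = 654; threaded value p + q = 655; c = 4; total draws C(8,2) = 28; favorable C(4,1)*C(4,1) = 16; P = 4/7; answer 4/7

4/7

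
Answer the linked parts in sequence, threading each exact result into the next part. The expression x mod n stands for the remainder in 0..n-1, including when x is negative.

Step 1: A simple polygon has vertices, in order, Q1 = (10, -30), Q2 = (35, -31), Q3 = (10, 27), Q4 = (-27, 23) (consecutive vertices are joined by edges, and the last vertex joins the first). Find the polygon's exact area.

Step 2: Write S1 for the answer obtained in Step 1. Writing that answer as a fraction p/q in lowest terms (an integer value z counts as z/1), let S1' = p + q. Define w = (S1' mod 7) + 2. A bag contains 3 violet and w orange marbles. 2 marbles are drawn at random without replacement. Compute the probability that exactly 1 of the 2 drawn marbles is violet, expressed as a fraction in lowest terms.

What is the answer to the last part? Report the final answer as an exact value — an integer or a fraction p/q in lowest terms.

1/2

Step 1: cross terms: (10*-31 - 35*-30)=740, (35*27 - 10*-31)=1255, (10*23 - -27*27)=959, (-27*-30 - 10*23)=580; twice the area = |3534| = 3534; area = 1767; answer 1767
Step 2: S1 = 1767; threaded value p + q = 1768; w = 6; total draws C(9,2) = 36; favorable C(3,1)*C(6,1) = 18; P = 1/2; answer 1/2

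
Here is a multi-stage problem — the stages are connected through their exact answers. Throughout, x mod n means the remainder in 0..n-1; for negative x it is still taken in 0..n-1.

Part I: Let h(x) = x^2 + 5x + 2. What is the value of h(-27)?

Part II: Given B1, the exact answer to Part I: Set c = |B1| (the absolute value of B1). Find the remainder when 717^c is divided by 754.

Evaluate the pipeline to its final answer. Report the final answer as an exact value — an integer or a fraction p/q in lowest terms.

Part I: 1*(-27)^2 + 5*(-27)^1 + 2 = (729) + (-135) + (2) = 596; answer 596
Part II: B1 = 596; c = 596; squarings mod 754: 717^1=717, 717^2=615, 717^4=471, 717^8=165, 717^16=81, 717^32=529, 717^64=107, 717^128=139, 717^256=471, 717^512=165; 717^596 = 717^4 * 717^16 * 717^64 * 717^512 = 165 (mod 754); answer 165

165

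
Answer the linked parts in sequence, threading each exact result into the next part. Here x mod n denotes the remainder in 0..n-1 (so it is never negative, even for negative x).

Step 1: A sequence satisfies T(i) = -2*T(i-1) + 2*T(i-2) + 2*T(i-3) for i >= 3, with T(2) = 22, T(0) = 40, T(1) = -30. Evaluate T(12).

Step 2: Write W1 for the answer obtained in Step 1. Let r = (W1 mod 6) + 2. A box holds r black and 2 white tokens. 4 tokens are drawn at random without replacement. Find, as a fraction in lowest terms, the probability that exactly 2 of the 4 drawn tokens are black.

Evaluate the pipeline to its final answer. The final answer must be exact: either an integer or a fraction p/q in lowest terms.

Step 1: T(3) = -2*(22) + 2*(-30) + 2*(40) = -24; iterating: T(3)=-24, T(4)=32, T(5)=-68, T(6)=152, T(7)=-376, T(8)=920, T(9)=-2288, T(10)=5664, T(11)=-14064, T(12)=34880; answer 34880
Step 2: W1 = 34880; r = 4; total draws C(6,4) = 15; favorable C(4,2)*C(2,2) = 6; P = 2/5; answer 2/5

2/5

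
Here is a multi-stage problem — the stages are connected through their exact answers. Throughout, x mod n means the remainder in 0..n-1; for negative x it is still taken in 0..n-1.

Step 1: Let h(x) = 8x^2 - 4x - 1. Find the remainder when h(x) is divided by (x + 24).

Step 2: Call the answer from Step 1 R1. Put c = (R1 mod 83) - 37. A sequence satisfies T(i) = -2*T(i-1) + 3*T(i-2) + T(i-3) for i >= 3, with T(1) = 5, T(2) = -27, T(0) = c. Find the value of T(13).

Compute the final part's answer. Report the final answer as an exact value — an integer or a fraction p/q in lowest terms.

3789329

Step 1: remainder = value at the root: 8*(-24)^2 - 4*(-24)^1 - 1 = (4608) + (96) + (-1) = 4703; answer 4703
Step 2: R1 = 4703; c = 18; T(3) = -2*(-27) + 3*(5) + 1*(18) = 87; iterating: T(3)=87, T(4)=-250, T(5)=734, T(6)=-2131, T(7)=6214, T(8)=-18087, T(9)=52685, T(10)=-153417, T(11)=446802, T(12)=-1301170, T(13)=3789329; answer 3789329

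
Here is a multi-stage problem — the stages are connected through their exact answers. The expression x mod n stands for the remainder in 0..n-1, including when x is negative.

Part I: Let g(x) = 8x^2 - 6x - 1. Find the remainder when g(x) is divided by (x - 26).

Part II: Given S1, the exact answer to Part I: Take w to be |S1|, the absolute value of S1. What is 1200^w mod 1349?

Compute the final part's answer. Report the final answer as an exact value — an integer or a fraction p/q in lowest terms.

Part I: remainder = value at the root: 8*(26)^2 - 6*(26)^1 - 1 = (5408) + (-156) + (-1) = 5251; answer 5251
Part II: S1 = 5251; w = 5251; squarings mod 1349: 1200^1=1200, 1200^2=617, 1200^4=271, 1200^8=595, 1200^16=587, 1200^32=574, 1200^64=320, 1200^128=1225, 1200^256=537, 1200^512=1032, 1200^1024=663, 1200^2048=1144, 1200^4096=206; 1200^5251 = 1200^1 * 1200^2 * 1200^128 * 1200^1024 * 1200^4096 = 774 (mod 1349); answer 774

774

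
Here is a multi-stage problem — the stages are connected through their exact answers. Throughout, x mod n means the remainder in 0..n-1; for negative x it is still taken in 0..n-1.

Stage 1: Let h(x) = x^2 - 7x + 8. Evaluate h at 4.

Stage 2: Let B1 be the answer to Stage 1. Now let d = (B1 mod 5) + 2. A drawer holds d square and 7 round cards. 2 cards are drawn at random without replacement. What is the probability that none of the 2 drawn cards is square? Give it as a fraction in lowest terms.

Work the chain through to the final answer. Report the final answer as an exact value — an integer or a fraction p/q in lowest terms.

Stage 1: 1*(4)^2 - 7*(4)^1 + 8 = (16) + (-28) + (8) = -4; answer -4
Stage 2: B1 = -4; d = 3; total draws C(10,2) = 45; favorable C(7,2) = 21; P = 7/15; answer 7/15

7/15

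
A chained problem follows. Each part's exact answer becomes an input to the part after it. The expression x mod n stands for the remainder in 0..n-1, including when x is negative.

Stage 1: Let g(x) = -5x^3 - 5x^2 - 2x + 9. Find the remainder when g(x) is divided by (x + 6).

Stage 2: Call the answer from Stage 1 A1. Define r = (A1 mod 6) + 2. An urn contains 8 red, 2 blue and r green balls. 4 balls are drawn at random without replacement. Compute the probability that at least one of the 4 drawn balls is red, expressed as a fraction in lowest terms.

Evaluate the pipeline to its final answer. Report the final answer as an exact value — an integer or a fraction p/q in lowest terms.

38/39

Stage 1: remainder = value at the root: -5*(-6)^3 - 5*(-6)^2 - 2*(-6)^1 + 9 = (1080) + (-180) + (12) + (9) = 921; answer 921
Stage 2: A1 = 921; r = 5; total draws C(15,4) = 1365; complement C(7,4) = 35; favorable 1365 - 35 = 1330; P = 38/39; answer 38/39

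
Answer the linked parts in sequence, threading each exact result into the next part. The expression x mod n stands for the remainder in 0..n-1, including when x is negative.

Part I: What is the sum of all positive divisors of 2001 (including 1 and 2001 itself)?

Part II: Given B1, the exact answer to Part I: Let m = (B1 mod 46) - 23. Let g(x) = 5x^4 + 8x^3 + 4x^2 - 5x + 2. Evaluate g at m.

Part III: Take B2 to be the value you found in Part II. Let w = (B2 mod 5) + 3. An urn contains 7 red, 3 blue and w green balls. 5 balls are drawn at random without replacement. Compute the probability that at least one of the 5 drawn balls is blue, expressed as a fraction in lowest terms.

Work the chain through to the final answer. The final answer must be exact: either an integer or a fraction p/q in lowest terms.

Part I: 2001 = 3 * 23 * 29; sigma = (1 + 3) * (1 + 23) * (1 + 29) = 4 * 24 * 30 = 2880; answer 2880
Part II: B1 = 2880; m = 5; 5*(5)^4 + 8*(5)^3 + 4*(5)^2 - 5*(5)^1 + 2 = (3125) + (1000) + (100) + (-25) + (2) = 4202; answer 4202
Part III: B2 = 4202; w = 5; total draws C(15,5) = 3003; complement C(12,5) = 792; favorable 3003 - 792 = 2211; P = 67/91; answer 67/91

67/91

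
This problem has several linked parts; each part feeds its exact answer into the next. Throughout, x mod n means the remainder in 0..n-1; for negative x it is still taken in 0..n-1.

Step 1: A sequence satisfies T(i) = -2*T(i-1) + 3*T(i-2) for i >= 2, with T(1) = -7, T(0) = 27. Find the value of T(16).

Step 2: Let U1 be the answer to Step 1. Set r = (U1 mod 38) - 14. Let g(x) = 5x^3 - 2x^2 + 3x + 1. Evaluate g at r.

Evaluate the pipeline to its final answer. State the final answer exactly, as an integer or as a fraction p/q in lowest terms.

Step 1: T(2) = -2*(-7) + 3*(27) = 95; iterating: T(2)=95, T(3)=-211, T(4)=707, T(5)=-2047, T(6)=6215, T(7)=-18571, T(8)=55787, T(9)=-167287, T(10)=501935, T(11)=-1505731, T(12)=4517267, T(13)=-13551727, T(14)=40655255, T(15)=-121965691, T(16)=365897147; answer 365897147
Step 2: U1 = 365897147; r = -3; 5*(-3)^3 - 2*(-3)^2 + 3*(-3)^1 + 1 = (-135) + (-18) + (-9) + (1) = -161; answer -161

-161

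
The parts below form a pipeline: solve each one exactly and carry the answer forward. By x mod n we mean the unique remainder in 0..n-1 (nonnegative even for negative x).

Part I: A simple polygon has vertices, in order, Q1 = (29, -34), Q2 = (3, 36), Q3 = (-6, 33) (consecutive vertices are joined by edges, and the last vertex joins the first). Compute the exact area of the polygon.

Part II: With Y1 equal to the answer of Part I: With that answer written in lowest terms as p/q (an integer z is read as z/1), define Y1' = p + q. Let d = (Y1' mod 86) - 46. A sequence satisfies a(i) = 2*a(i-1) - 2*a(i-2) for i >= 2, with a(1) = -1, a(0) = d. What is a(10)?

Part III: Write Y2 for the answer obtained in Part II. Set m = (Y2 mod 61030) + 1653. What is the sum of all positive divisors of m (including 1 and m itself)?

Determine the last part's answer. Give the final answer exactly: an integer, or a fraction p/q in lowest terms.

Part I: cross terms: (29*36 - 3*-34)=1146, (3*33 - -6*36)=315, (-6*-34 - 29*33)=-753; twice the area = |708| = 708; area = 354; answer 354
Part II: Y1 = 354; threaded value p + q = 355; d = -35; a(2) = 2*(-1) - 2*(-35) = 68; iterating: a(2)=68, a(3)=138, a(4)=140, a(5)=4, a(6)=-272, a(7)=-552, a(8)=-560, a(9)=-16, a(10)=1088; answer 1088
Part III: Y2 = 1088; m = 2741; 2741 is prime, so its only divisors are 1 and 2741; sigma = 1 + 2741 = 2742; answer 2742

2742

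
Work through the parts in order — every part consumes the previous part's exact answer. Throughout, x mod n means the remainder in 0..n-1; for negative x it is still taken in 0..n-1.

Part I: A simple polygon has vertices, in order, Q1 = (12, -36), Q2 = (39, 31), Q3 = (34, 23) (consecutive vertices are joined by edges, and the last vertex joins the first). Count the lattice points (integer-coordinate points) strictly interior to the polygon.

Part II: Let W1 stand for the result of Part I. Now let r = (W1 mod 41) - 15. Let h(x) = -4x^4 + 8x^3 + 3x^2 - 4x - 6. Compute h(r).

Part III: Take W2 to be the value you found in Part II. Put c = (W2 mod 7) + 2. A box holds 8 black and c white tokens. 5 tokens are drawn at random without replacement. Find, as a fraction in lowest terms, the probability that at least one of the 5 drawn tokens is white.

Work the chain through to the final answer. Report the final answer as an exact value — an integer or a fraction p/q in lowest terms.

77/78

Part I: cross terms: (12*31 - 39*-36)=1776, (39*23 - 34*31)=-157, (34*-36 - 12*23)=-1500; twice the area = |119| = 119; area = 119/2; boundary points = 1 + 1 + 1 = 3; strictly interior points = area - boundary/2 + 1 = 59; answer 59
Part II: W1 = 59; r = 3; -4*(3)^4 + 8*(3)^3 + 3*(3)^2 - 4*(3)^1 - 6 = (-324) + (216) + (27) + (-12) + (-6) = -99; answer -99
Part III: W2 = -99; c = 8; total draws C(16,5) = 4368; complement C(8,5) = 56; favorable 4368 - 56 = 4312; P = 77/78; answer 77/78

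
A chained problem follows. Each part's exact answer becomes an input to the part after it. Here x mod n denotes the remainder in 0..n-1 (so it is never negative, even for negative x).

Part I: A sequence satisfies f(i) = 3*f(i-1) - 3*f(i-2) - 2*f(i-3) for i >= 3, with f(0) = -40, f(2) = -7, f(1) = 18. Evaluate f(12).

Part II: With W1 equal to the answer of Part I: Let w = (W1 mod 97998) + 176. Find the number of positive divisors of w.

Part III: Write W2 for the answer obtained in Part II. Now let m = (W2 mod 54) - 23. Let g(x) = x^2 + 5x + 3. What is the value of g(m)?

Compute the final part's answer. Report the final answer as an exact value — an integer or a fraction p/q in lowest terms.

339

Part I: f(3) = 3*(-7) - 3*(18) - 2*(-40) = 5; iterating: f(3)=5, f(4)=0, f(5)=-1, f(6)=-13, f(7)=-36, f(8)=-67, f(9)=-67, f(10)=72, f(11)=551, f(12)=1571; answer 1571
Part II: W1 = 1571; w = 1747; 1747 is prime, so its only divisors are 1 and 1747; count = 2; answer 2
Part III: W2 = 2; m = -21; 1*(-21)^2 + 5*(-21)^1 + 3 = (441) + (-105) + (3) = 339; answer 339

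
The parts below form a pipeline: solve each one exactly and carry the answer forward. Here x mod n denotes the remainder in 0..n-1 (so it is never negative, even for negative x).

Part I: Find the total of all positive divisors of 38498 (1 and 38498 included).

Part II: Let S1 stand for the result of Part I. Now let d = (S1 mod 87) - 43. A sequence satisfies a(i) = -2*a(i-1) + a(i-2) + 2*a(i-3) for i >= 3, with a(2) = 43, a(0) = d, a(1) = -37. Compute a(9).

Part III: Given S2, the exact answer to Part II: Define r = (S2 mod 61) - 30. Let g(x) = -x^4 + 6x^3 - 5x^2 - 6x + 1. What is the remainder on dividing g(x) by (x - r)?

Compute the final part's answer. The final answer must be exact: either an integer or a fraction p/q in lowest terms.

-857645

Part I: 38498 = 2 * 19249; sigma = (1 + 2) * (1 + 19249) = 3 * 19250 = 57750; answer 57750
Part II: S1 = 57750; d = 26; a(3) = -2*(43) + 1*(-37) + 2*(26) = -71; iterating: a(3)=-71, a(4)=111, a(5)=-207, a(6)=383, a(7)=-751, a(8)=1471, a(9)=-2927; answer -2927
Part III: S2 = -2927; r = -29; remainder = value at the root: -1*(-29)^4 + 6*(-29)^3 - 5*(-29)^2 - 6*(-29)^1 + 1 = (-707281) + (-146334) + (-4205) + (174) + (1) = -857645; answer -857645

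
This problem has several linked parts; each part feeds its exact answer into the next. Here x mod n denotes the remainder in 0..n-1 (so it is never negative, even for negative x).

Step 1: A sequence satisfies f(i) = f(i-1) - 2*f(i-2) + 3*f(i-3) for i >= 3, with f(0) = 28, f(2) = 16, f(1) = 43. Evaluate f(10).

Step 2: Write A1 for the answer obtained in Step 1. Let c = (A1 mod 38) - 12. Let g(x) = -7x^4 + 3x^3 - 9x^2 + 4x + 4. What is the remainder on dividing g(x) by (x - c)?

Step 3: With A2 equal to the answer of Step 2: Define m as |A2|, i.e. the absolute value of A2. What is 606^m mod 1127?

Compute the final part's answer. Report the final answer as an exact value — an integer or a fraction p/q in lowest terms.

312

Step 1: f(3) = 1*(16) - 2*(43) + 3*(28) = 14; iterating: f(3)=14, f(4)=111, f(5)=131, f(6)=-49, f(7)=22, f(8)=513, f(9)=322, f(10)=-638; answer -638
Step 2: A1 = -638; c = -4; remainder = value at the root: -7*(-4)^4 + 3*(-4)^3 - 9*(-4)^2 + 4*(-4)^1 + 4 = (-1792) + (-192) + (-144) + (-16) + (4) = -2140; answer -2140
Step 3: A2 = -2140; m = 2140; squarings mod 1127: 606^1=606, 606^2=961, 606^4=508, 606^8=1108, 606^16=361, 606^32=716, 606^64=998, 606^128=863, 606^256=949, 606^512=128, 606^1024=606, 606^2048=961; 606^2140 = 606^4 * 606^8 * 606^16 * 606^64 * 606^2048 = 312 (mod 1127); answer 312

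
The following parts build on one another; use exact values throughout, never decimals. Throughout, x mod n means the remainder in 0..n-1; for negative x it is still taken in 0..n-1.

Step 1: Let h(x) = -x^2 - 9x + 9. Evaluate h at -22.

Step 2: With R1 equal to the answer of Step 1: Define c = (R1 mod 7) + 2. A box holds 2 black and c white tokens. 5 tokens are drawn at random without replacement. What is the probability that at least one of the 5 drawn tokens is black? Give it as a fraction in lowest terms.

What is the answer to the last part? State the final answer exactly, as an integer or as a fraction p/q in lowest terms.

Step 1: -1*(-22)^2 - 9*(-22)^1 + 9 = (-484) + (198) + (9) = -277; answer -277
Step 2: R1 = -277; c = 5; total draws C(7,5) = 21; complement C(5,5) = 1; favorable 21 - 1 = 20; P = 20/21; answer 20/21

20/21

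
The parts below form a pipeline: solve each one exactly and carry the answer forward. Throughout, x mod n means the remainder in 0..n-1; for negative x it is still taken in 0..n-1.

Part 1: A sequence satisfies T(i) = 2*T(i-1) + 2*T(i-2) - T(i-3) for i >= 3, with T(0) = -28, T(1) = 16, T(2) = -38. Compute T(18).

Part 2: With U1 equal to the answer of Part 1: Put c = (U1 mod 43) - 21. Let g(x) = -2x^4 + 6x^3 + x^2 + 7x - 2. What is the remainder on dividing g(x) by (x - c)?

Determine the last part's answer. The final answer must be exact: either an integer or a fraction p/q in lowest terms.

Part 1: T(3) = 2*(-38) + 2*(16) - 1*(-28) = -16; iterating: T(3)=-16, T(4)=-124, T(5)=-242, T(6)=-716, T(7)=-1792, T(8)=-4774, T(9)=-12416, T(10)=-32588, T(11)=-85234, T(12)=-223228, T(13)=-584336, T(14)=-1529894, T(15)=-4005232, T(16)=-10485916, T(17)=-27452402, T(18)=-71871404; answer -71871404
Part 2: U1 = -71871404; c = -21; remainder = value at the root: -2*(-21)^4 + 6*(-21)^3 + 1*(-21)^2 + 7*(-21)^1 - 2 = (-388962) + (-55566) + (441) + (-147) + (-2) = -444236; answer -444236

-444236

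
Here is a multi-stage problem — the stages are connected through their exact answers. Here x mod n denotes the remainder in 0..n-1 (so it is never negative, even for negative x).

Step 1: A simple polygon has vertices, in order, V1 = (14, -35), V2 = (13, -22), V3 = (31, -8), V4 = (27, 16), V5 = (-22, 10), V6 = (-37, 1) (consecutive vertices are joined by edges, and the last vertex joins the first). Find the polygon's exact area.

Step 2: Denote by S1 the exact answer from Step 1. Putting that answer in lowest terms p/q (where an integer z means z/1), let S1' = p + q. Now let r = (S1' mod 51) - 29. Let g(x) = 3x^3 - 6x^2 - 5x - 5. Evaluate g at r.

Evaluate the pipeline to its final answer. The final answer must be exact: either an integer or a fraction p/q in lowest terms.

-26305

Step 1: cross terms: (14*-22 - 13*-35)=147, (13*-8 - 31*-22)=578, (31*16 - 27*-8)=712, (27*10 - -22*16)=622, (-22*1 - -37*10)=348, (-37*-35 - 14*1)=1281; twice the area = |3688| = 3688; area = 1844; answer 1844
Step 2: S1 = 1844; threaded value p + q = 1845; r = -20; 3*(-20)^3 - 6*(-20)^2 - 5*(-20)^1 - 5 = (-24000) + (-2400) + (100) + (-5) = -26305; answer -26305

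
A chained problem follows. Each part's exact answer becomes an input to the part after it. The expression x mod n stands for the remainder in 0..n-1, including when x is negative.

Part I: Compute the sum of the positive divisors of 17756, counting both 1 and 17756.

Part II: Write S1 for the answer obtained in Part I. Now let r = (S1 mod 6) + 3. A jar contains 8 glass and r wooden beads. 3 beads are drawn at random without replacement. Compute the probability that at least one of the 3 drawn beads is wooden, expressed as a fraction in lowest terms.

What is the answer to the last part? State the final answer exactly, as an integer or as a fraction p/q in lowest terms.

109/165

Part I: 17756 = 2^2 * 23 * 193; sigma = (1 + 2 + 4) * (1 + 23) * (1 + 193) = 7 * 24 * 194 = 32592; answer 32592
Part II: S1 = 32592; r = 3; total draws C(11,3) = 165; complement C(8,3) = 56; favorable 165 - 56 = 109; P = 109/165; answer 109/165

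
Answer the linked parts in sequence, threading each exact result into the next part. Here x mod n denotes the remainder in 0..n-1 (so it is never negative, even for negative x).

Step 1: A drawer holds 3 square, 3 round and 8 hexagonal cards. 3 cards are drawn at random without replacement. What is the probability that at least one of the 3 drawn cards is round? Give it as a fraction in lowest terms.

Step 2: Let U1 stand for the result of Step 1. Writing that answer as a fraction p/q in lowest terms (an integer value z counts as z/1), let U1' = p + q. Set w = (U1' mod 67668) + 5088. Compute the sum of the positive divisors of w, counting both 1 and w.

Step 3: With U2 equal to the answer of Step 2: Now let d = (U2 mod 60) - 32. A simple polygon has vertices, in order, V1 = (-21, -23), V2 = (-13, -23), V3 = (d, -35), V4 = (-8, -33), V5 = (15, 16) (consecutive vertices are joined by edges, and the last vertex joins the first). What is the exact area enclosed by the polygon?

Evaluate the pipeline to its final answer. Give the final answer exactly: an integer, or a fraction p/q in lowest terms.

Step 1: total draws C(14,3) = 364; complement C(11,3) = 165; favorable 364 - 165 = 199; P = 199/364; answer 199/364
Step 2: U1 = 199/364; threaded value p + q = 563; w = 5651; 5651 is prime, so its only divisors are 1 and 5651; sigma = 1 + 5651 = 5652; answer 5652
Step 3: U2 = 5652; d = -20; cross terms: (-21*-23 - -13*-23)=184, (-13*-35 - -20*-23)=-5, (-20*-33 - -8*-35)=380, (-8*16 - 15*-33)=367, (15*-23 - -21*16)=-9; twice the area = |917| = 917; area = 917/2; answer 917/2

917/2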